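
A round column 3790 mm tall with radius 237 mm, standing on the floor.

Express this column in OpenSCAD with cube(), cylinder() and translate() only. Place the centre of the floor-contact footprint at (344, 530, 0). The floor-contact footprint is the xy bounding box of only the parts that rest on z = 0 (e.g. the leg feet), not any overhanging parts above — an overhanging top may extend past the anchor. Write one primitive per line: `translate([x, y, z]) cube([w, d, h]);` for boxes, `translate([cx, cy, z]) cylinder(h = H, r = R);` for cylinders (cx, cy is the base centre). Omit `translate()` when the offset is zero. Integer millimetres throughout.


translate([344, 530, 0]) cylinder(h = 3790, r = 237);


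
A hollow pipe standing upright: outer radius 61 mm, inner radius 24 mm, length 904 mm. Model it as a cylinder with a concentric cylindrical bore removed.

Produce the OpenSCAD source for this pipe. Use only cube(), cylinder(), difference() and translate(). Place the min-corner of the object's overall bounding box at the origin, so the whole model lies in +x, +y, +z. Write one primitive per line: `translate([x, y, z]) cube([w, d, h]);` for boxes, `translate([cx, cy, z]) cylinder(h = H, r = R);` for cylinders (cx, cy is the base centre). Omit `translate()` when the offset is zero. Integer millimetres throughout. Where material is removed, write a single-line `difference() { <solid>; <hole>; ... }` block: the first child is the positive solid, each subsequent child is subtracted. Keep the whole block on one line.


difference() { translate([61, 61, 0]) cylinder(h = 904, r = 61); translate([61, 61, 0]) cylinder(h = 904, r = 24); }


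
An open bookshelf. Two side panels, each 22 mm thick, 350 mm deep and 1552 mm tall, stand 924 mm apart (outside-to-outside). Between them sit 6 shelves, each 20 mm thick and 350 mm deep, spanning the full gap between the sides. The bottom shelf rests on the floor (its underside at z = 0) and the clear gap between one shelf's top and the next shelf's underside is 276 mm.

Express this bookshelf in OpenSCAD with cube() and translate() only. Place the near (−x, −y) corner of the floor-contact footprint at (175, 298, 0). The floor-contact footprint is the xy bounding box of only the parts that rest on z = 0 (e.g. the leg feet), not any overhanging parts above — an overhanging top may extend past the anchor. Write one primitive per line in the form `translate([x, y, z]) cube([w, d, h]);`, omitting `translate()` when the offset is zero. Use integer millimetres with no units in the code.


translate([175, 298, 0]) cube([22, 350, 1552]);
translate([1077, 298, 0]) cube([22, 350, 1552]);
translate([197, 298, 0]) cube([880, 350, 20]);
translate([197, 298, 296]) cube([880, 350, 20]);
translate([197, 298, 592]) cube([880, 350, 20]);
translate([197, 298, 888]) cube([880, 350, 20]);
translate([197, 298, 1184]) cube([880, 350, 20]);
translate([197, 298, 1480]) cube([880, 350, 20]);


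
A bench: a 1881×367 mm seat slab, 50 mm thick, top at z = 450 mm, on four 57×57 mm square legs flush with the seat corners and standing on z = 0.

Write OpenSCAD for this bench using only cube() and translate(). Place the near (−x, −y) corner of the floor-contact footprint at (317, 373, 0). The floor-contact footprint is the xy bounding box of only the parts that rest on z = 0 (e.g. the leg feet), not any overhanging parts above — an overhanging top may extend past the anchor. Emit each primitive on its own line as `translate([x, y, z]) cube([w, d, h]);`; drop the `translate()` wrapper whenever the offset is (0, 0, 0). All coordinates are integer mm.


translate([317, 373, 400]) cube([1881, 367, 50]);
translate([317, 373, 0]) cube([57, 57, 400]);
translate([317, 683, 0]) cube([57, 57, 400]);
translate([2141, 373, 0]) cube([57, 57, 400]);
translate([2141, 683, 0]) cube([57, 57, 400]);


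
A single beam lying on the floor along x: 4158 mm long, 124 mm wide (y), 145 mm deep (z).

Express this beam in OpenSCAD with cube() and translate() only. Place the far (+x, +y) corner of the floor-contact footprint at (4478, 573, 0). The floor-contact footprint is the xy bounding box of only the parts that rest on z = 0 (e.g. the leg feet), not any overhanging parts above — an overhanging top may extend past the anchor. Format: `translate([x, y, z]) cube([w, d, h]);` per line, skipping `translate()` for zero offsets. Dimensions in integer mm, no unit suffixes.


translate([320, 449, 0]) cube([4158, 124, 145]);


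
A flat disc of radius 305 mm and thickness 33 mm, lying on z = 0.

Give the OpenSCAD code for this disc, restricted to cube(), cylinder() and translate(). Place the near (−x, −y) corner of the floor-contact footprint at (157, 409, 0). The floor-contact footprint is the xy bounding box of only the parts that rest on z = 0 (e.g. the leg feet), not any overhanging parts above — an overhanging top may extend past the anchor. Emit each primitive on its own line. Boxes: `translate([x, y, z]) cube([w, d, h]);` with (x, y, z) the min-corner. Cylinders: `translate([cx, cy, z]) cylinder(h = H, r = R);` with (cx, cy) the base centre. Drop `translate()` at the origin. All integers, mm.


translate([462, 714, 0]) cylinder(h = 33, r = 305);


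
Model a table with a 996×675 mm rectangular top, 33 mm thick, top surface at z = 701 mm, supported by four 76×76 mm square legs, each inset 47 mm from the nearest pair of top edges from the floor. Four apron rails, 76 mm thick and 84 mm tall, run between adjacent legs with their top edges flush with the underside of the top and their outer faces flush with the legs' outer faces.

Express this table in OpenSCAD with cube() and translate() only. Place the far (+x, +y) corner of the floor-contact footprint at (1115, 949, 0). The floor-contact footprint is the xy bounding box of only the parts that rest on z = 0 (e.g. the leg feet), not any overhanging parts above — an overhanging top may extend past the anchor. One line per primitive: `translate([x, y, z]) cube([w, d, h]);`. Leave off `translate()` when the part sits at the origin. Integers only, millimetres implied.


translate([166, 321, 668]) cube([996, 675, 33]);
translate([213, 368, 0]) cube([76, 76, 668]);
translate([1039, 368, 0]) cube([76, 76, 668]);
translate([213, 873, 0]) cube([76, 76, 668]);
translate([1039, 873, 0]) cube([76, 76, 668]);
translate([289, 368, 584]) cube([750, 76, 84]);
translate([289, 873, 584]) cube([750, 76, 84]);
translate([213, 444, 584]) cube([76, 429, 84]);
translate([1039, 444, 584]) cube([76, 429, 84]);


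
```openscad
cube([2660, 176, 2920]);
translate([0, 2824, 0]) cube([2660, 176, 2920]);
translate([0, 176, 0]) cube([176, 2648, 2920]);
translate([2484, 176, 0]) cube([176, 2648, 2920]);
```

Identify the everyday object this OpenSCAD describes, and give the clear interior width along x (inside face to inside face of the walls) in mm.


A house (or room) frame. The interior width is 2308 mm.

Four 2920 mm walls enclosing a rectangle with no floor or roof — a room or house frame. Outside width is 2660 mm and wall thickness is 176 mm, so the interior width is 2660 − 2 × 176 = 2308 mm.


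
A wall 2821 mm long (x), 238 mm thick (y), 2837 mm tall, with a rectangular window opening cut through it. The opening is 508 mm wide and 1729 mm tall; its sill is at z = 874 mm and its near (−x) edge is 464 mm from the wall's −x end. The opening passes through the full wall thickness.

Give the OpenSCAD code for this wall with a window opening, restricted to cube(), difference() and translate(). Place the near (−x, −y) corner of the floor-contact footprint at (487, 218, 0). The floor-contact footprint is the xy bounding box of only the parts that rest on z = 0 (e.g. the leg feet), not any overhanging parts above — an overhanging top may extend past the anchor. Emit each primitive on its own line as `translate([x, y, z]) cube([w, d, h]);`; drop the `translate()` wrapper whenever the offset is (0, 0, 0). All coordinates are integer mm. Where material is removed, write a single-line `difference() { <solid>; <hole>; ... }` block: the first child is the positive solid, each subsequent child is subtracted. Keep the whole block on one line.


difference() { translate([487, 218, 0]) cube([2821, 238, 2837]); translate([951, 218, 874]) cube([508, 238, 1729]); }


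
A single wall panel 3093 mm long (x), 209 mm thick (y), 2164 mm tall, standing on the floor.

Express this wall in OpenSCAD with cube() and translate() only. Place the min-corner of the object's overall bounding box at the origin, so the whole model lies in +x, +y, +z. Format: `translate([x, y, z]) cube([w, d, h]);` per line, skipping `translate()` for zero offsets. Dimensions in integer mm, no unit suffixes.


cube([3093, 209, 2164]);


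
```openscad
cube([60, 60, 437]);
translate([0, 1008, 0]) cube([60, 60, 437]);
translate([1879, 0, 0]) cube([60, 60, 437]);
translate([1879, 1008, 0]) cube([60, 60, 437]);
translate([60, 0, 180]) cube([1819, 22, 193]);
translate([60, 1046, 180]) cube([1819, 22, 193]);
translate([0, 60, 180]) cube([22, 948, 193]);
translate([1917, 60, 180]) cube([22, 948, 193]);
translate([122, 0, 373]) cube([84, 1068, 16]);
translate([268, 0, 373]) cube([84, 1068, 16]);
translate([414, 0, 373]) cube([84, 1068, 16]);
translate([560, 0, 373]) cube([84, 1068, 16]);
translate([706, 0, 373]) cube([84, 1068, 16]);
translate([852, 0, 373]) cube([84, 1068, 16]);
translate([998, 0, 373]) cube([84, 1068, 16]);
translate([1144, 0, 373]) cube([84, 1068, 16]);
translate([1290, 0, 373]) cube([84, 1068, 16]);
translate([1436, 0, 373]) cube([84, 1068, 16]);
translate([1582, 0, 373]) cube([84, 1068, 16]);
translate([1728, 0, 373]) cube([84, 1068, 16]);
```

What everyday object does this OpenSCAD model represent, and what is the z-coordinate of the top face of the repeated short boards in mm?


A bed frame. The slat-top height is 389 mm.

Four posts, four rails, and a row of slats — a bed frame. Slats sit on the rails at z = 180 + 193 = 373; with slat thickness 16, the top is 389 mm.


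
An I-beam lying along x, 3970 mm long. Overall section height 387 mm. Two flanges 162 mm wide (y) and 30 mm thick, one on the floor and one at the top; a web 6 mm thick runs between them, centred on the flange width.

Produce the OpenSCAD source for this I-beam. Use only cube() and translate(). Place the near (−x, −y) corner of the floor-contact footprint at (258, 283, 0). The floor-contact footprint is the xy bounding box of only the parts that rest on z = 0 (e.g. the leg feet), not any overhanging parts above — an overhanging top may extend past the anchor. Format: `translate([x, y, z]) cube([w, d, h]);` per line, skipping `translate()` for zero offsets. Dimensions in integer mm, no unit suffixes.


translate([258, 283, 0]) cube([3970, 162, 30]);
translate([258, 361, 30]) cube([3970, 6, 327]);
translate([258, 283, 357]) cube([3970, 162, 30]);


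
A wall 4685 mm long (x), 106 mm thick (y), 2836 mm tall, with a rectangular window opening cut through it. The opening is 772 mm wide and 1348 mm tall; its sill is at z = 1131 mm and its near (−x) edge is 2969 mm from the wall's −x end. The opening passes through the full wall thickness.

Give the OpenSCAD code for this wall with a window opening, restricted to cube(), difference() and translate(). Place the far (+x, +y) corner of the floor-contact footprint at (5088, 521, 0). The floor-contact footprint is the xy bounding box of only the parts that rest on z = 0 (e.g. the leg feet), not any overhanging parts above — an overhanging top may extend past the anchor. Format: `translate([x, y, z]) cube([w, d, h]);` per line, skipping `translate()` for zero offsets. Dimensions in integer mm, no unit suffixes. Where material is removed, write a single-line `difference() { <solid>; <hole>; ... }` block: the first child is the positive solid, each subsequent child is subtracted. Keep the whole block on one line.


difference() { translate([403, 415, 0]) cube([4685, 106, 2836]); translate([3372, 415, 1131]) cube([772, 106, 1348]); }


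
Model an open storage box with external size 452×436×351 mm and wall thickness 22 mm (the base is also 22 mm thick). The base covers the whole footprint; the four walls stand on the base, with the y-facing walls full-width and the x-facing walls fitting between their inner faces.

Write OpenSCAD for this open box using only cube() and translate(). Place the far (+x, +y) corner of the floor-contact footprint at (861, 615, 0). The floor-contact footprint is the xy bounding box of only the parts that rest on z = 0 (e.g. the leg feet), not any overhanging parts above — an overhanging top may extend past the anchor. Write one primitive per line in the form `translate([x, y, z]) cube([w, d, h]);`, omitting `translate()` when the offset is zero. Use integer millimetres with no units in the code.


translate([409, 179, 0]) cube([452, 436, 22]);
translate([409, 179, 22]) cube([452, 22, 329]);
translate([409, 593, 22]) cube([452, 22, 329]);
translate([409, 201, 22]) cube([22, 392, 329]);
translate([839, 201, 22]) cube([22, 392, 329]);


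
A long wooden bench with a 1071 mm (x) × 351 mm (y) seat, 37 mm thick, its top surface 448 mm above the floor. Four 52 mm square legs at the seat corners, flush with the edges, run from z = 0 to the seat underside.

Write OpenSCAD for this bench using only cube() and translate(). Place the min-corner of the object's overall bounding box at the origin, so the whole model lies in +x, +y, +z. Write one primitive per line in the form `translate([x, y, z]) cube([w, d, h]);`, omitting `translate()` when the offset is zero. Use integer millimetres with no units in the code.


// leg_h = 448 − 37 = 411
translate([0, 0, 411]) cube([1071, 351, 37]);
cube([52, 52, 411]);
translate([0, 299, 0]) cube([52, 52, 411]);
translate([1019, 0, 0]) cube([52, 52, 411]);
translate([1019, 299, 0]) cube([52, 52, 411]);


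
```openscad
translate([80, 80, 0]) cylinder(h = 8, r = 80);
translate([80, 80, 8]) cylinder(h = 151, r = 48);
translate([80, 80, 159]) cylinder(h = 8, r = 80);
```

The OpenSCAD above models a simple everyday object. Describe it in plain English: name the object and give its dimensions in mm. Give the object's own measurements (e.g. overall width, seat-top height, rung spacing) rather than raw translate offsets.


A spool: two coaxial disc flanges of radius 80 mm and thickness 8 mm, joined by a core cylinder of radius 48 mm and height 151 mm. The lower flange rests on z = 0 and the three cylinders share a vertical axis.


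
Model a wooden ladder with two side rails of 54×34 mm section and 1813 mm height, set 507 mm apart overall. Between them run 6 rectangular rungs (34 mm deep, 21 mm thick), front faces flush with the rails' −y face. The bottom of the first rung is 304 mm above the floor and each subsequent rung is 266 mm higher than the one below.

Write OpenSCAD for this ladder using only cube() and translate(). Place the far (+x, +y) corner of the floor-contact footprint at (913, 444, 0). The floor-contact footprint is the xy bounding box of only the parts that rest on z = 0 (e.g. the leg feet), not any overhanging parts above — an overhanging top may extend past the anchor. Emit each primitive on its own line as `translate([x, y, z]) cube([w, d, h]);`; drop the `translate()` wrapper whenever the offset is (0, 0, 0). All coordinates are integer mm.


translate([406, 410, 0]) cube([54, 34, 1813]);
translate([859, 410, 0]) cube([54, 34, 1813]);
translate([460, 410, 304]) cube([399, 34, 21]);
translate([460, 410, 570]) cube([399, 34, 21]);
translate([460, 410, 836]) cube([399, 34, 21]);
translate([460, 410, 1102]) cube([399, 34, 21]);
translate([460, 410, 1368]) cube([399, 34, 21]);
translate([460, 410, 1634]) cube([399, 34, 21]);


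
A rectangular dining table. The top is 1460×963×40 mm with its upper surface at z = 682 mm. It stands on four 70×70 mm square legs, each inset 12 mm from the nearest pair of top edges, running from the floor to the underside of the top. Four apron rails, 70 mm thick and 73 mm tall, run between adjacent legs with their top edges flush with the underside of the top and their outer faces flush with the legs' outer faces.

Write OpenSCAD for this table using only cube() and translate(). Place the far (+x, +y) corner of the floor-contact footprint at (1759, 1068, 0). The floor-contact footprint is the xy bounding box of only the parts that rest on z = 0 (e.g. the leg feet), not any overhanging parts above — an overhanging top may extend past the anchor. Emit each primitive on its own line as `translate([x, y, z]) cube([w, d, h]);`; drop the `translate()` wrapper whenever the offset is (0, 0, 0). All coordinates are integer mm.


translate([311, 117, 642]) cube([1460, 963, 40]);
translate([323, 129, 0]) cube([70, 70, 642]);
translate([1689, 129, 0]) cube([70, 70, 642]);
translate([323, 998, 0]) cube([70, 70, 642]);
translate([1689, 998, 0]) cube([70, 70, 642]);
translate([393, 129, 569]) cube([1296, 70, 73]);
translate([393, 998, 569]) cube([1296, 70, 73]);
translate([323, 199, 569]) cube([70, 799, 73]);
translate([1689, 199, 569]) cube([70, 799, 73]);


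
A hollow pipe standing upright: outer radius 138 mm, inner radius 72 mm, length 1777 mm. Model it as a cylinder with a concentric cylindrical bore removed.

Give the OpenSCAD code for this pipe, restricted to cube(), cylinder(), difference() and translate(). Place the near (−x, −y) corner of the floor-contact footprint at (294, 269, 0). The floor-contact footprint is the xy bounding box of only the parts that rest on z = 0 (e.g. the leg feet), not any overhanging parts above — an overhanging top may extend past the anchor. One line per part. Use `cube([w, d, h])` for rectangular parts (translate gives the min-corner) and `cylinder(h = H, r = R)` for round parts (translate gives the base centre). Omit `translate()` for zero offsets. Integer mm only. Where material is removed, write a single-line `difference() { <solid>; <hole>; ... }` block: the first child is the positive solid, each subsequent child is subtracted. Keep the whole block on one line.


difference() { translate([432, 407, 0]) cylinder(h = 1777, r = 138); translate([432, 407, 0]) cylinder(h = 1777, r = 72); }


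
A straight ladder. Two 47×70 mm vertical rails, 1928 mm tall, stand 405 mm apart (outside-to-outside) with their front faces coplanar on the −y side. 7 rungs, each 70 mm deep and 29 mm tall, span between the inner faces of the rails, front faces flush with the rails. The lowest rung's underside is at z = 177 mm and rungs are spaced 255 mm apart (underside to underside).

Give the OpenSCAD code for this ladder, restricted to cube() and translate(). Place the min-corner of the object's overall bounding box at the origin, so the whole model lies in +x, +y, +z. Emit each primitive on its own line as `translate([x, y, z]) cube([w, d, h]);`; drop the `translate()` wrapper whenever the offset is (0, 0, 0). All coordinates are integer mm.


// rung span = 405 - 2*47 = 311
// rung[k] z = 177 + k*255
cube([47, 70, 1928]);
translate([358, 0, 0]) cube([47, 70, 1928]);
translate([47, 0, 177]) cube([311, 70, 29]);
translate([47, 0, 432]) cube([311, 70, 29]);
translate([47, 0, 687]) cube([311, 70, 29]);
translate([47, 0, 942]) cube([311, 70, 29]);
translate([47, 0, 1197]) cube([311, 70, 29]);
translate([47, 0, 1452]) cube([311, 70, 29]);
translate([47, 0, 1707]) cube([311, 70, 29]);


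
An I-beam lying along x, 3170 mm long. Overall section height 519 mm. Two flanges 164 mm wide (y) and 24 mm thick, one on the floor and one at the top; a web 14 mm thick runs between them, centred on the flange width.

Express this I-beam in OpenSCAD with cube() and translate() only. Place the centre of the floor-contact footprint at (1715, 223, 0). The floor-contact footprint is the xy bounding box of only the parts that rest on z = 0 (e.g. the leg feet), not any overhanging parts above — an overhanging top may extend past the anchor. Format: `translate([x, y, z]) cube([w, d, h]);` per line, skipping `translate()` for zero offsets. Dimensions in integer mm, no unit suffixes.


translate([130, 141, 0]) cube([3170, 164, 24]);
translate([130, 216, 24]) cube([3170, 14, 471]);
translate([130, 141, 495]) cube([3170, 164, 24]);


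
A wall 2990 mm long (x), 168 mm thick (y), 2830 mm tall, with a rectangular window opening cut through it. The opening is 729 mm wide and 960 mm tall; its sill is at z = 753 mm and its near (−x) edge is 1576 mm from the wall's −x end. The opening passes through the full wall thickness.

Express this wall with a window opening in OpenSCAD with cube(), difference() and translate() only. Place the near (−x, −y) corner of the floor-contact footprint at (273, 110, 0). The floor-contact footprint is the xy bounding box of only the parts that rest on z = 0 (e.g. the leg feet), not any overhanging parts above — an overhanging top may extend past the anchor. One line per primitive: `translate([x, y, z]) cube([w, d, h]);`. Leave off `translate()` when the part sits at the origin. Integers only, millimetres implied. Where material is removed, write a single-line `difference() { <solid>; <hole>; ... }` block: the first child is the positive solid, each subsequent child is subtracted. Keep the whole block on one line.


difference() { translate([273, 110, 0]) cube([2990, 168, 2830]); translate([1849, 110, 753]) cube([729, 168, 960]); }


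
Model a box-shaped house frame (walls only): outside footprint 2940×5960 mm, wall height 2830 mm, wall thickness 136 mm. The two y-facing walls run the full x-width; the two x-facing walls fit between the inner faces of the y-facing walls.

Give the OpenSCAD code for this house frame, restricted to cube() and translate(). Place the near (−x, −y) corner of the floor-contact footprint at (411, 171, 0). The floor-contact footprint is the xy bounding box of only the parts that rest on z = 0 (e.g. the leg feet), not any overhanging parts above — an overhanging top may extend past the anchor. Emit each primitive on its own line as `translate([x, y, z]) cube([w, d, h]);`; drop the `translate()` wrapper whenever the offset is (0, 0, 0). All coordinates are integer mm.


translate([411, 171, 0]) cube([2940, 136, 2830]);
translate([411, 5995, 0]) cube([2940, 136, 2830]);
translate([411, 307, 0]) cube([136, 5688, 2830]);
translate([3215, 307, 0]) cube([136, 5688, 2830]);


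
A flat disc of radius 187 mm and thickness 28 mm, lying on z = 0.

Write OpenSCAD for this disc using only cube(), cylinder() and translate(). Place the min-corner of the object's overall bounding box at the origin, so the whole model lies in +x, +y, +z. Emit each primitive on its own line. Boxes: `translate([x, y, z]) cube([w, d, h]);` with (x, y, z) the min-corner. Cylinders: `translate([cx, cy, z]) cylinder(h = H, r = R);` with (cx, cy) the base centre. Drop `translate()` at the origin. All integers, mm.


translate([187, 187, 0]) cylinder(h = 28, r = 187);


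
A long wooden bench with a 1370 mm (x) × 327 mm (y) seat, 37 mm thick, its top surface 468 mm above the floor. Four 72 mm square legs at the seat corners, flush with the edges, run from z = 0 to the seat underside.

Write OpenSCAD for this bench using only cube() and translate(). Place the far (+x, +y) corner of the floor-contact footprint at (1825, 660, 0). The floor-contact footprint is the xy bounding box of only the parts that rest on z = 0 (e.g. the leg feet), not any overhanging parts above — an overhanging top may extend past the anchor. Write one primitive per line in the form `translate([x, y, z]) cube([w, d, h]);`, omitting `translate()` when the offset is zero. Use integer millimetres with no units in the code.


translate([455, 333, 431]) cube([1370, 327, 37]);
translate([455, 333, 0]) cube([72, 72, 431]);
translate([455, 588, 0]) cube([72, 72, 431]);
translate([1753, 333, 0]) cube([72, 72, 431]);
translate([1753, 588, 0]) cube([72, 72, 431]);


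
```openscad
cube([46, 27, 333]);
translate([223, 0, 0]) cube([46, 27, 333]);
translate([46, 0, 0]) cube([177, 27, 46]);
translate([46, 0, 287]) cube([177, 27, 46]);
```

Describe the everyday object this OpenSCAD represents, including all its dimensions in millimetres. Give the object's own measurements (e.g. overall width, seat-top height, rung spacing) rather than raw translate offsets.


A rectangular picture frame lying in the x–z plane (depth along y). The opening is 177 mm wide (x) by 241 mm tall (z), surrounded by a border 46 mm wide on all four sides. The frame is 27 mm deep and is made of two full-height vertical stiles with two horizontal rails fitted between them.


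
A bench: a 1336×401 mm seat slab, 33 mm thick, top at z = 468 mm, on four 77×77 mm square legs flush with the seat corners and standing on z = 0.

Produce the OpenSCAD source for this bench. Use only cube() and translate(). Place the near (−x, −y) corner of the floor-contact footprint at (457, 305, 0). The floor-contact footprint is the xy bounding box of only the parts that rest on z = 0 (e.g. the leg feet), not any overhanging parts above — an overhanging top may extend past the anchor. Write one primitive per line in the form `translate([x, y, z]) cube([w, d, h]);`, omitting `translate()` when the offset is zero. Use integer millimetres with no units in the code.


translate([457, 305, 435]) cube([1336, 401, 33]);
translate([457, 305, 0]) cube([77, 77, 435]);
translate([457, 629, 0]) cube([77, 77, 435]);
translate([1716, 305, 0]) cube([77, 77, 435]);
translate([1716, 629, 0]) cube([77, 77, 435]);


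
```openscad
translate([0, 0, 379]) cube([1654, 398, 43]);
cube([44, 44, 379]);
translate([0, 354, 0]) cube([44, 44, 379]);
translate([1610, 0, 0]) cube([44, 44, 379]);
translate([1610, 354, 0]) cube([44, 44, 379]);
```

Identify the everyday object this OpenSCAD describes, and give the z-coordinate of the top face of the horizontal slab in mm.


A bench. The seat-top height is 422 mm.

A long slab on four corner posts — a bench. The slab sits at z = 379 with thickness 43, so the top is 379 + 43 = 422 mm.


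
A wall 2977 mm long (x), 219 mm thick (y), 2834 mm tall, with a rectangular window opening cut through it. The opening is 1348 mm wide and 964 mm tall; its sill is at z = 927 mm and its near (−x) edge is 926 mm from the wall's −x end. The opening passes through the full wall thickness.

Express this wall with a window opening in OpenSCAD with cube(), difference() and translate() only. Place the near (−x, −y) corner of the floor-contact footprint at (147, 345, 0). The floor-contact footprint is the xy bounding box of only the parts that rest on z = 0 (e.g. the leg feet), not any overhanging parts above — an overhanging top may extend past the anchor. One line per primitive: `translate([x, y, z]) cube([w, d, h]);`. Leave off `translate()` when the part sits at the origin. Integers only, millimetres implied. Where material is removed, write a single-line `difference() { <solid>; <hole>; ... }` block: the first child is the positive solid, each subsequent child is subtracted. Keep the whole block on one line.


difference() { translate([147, 345, 0]) cube([2977, 219, 2834]); translate([1073, 345, 927]) cube([1348, 219, 964]); }


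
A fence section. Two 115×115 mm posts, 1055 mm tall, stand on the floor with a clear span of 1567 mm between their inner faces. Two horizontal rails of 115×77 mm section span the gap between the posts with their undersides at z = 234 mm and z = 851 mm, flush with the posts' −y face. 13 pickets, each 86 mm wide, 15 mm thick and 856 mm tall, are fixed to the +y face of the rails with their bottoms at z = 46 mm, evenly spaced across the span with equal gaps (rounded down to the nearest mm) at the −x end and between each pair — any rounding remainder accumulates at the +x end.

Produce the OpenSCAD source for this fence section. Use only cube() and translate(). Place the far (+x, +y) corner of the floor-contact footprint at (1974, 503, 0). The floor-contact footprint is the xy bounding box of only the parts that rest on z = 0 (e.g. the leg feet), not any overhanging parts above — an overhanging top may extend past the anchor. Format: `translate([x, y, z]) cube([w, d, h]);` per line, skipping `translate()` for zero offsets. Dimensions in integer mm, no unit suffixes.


translate([177, 388, 0]) cube([115, 115, 1055]);
translate([1859, 388, 0]) cube([115, 115, 1055]);
translate([292, 388, 234]) cube([1567, 115, 77]);
translate([292, 388, 851]) cube([1567, 115, 77]);
translate([324, 503, 46]) cube([86, 15, 856]);
translate([442, 503, 46]) cube([86, 15, 856]);
translate([560, 503, 46]) cube([86, 15, 856]);
translate([678, 503, 46]) cube([86, 15, 856]);
translate([796, 503, 46]) cube([86, 15, 856]);
translate([914, 503, 46]) cube([86, 15, 856]);
translate([1032, 503, 46]) cube([86, 15, 856]);
translate([1150, 503, 46]) cube([86, 15, 856]);
translate([1268, 503, 46]) cube([86, 15, 856]);
translate([1386, 503, 46]) cube([86, 15, 856]);
translate([1504, 503, 46]) cube([86, 15, 856]);
translate([1622, 503, 46]) cube([86, 15, 856]);
translate([1740, 503, 46]) cube([86, 15, 856]);


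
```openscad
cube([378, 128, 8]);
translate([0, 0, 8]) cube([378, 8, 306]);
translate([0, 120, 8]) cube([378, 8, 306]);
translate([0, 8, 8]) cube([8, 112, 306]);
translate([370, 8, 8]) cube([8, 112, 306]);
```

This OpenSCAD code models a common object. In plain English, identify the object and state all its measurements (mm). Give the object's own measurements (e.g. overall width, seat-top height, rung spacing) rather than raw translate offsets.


An open-topped rectangular box: outside dimensions 378×128×314 mm, with a uniform wall and base thickness of 8 mm. The base is a full 378×128 slab on the floor; four walls sit on top of the base. The front and back walls (the −y and +y sides) span the full width; the two side walls fit between them.


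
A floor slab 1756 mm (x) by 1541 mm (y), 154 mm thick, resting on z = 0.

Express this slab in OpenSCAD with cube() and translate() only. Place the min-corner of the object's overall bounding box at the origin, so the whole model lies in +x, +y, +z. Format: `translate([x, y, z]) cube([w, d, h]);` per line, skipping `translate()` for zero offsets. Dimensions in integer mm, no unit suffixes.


cube([1756, 1541, 154]);


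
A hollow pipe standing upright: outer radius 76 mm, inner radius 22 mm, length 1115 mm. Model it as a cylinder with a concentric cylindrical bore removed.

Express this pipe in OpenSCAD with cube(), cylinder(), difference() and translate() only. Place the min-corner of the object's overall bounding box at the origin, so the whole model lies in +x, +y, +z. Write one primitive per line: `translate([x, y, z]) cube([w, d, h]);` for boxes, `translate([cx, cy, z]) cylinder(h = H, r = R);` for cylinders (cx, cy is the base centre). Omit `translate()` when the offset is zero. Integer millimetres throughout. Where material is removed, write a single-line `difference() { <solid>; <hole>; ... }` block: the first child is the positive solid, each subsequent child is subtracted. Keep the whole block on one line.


difference() { translate([76, 76, 0]) cylinder(h = 1115, r = 76); translate([76, 76, 0]) cylinder(h = 1115, r = 22); }


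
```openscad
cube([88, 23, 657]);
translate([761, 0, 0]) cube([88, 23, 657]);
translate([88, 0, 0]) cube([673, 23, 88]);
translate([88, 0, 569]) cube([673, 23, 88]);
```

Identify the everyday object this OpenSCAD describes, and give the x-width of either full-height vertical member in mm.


A picture frame. The border width is 88 mm.

Four thin pieces enclosing a rectangular opening — a picture frame. The two full-height stiles are 657 mm tall; the top rail sits at z = 569 and is 88 mm tall, so the border above the opening is 657 − 569 = 88 mm, matching the stile x-width.


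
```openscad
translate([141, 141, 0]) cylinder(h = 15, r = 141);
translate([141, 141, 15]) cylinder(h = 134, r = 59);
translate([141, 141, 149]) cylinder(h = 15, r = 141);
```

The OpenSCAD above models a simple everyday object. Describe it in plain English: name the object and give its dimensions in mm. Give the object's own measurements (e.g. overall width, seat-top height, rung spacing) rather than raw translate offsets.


A spool: two coaxial disc flanges of radius 141 mm and thickness 15 mm, joined by a core cylinder of radius 59 mm and height 134 mm. The lower flange rests on z = 0 and the three cylinders share a vertical axis.


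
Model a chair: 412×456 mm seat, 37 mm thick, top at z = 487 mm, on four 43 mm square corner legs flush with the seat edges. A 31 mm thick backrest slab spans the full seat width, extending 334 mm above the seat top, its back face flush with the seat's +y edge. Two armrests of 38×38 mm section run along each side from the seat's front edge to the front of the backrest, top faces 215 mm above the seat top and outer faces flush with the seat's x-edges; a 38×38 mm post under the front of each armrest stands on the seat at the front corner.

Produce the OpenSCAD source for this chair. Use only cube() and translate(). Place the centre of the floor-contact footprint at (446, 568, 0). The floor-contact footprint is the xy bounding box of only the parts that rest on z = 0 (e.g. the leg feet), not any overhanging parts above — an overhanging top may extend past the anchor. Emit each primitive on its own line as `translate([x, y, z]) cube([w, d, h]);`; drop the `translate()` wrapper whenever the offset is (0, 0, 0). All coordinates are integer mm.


translate([240, 340, 450]) cube([412, 456, 37]);
translate([240, 340, 0]) cube([43, 43, 450]);
translate([609, 340, 0]) cube([43, 43, 450]);
translate([240, 753, 0]) cube([43, 43, 450]);
translate([609, 753, 0]) cube([43, 43, 450]);
translate([240, 765, 487]) cube([412, 31, 334]);
translate([240, 340, 664]) cube([38, 425, 38]);
translate([614, 340, 664]) cube([38, 425, 38]);
translate([240, 340, 487]) cube([38, 38, 177]);
translate([614, 340, 487]) cube([38, 38, 177]);


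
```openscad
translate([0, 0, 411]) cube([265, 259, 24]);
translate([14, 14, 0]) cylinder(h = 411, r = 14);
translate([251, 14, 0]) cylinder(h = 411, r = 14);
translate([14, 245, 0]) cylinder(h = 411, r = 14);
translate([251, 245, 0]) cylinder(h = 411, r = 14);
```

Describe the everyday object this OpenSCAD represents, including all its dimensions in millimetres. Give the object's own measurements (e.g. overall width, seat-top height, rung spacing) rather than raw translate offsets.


A four-legged stool. The seat is a 265×259×24 mm slab whose top surface is at z = 435 mm; four round legs, each 28 mm in diameter, run from the floor (z = 0) to the underside of the seat, each leg's axis is inset half a diameter from the nearest pair of seat edges (so the leg's bounding box is flush with the corner).


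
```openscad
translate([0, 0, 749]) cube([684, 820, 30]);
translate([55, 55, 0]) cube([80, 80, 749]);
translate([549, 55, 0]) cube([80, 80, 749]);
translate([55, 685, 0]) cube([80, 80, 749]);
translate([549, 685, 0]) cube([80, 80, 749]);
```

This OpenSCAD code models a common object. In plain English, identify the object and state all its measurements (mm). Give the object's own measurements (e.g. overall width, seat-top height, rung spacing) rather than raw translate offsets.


A rectangular dining table. The top is 684×820×30 mm with its upper surface at z = 779 mm. It stands on four 80×80 mm square legs, each inset 55 mm from the nearest pair of top edges, running from the floor to the underside of the top.


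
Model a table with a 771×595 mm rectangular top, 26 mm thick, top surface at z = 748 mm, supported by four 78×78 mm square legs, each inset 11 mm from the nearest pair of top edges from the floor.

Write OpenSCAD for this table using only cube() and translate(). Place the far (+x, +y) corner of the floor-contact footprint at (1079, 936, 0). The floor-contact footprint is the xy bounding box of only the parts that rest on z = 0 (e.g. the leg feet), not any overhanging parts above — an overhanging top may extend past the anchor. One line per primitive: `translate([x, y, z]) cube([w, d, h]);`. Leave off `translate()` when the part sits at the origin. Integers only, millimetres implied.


translate([319, 352, 722]) cube([771, 595, 26]);
translate([330, 363, 0]) cube([78, 78, 722]);
translate([1001, 363, 0]) cube([78, 78, 722]);
translate([330, 858, 0]) cube([78, 78, 722]);
translate([1001, 858, 0]) cube([78, 78, 722]);


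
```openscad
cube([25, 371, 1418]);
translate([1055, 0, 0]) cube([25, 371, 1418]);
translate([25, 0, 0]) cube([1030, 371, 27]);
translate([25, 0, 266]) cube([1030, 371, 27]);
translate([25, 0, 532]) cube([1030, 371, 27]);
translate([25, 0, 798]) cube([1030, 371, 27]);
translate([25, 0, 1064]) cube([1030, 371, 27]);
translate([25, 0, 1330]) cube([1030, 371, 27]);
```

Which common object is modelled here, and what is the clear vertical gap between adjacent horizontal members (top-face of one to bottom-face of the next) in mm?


A bookshelf. The clear shelf gap is 239 mm.

Two tall side panels with 6 horizontal boards between them — a bookshelf. The first two shelf undersides are at z = 0 and z = 266; with shelf thickness 27, the clear gap is 266 − 0 − 27 = 239 mm.


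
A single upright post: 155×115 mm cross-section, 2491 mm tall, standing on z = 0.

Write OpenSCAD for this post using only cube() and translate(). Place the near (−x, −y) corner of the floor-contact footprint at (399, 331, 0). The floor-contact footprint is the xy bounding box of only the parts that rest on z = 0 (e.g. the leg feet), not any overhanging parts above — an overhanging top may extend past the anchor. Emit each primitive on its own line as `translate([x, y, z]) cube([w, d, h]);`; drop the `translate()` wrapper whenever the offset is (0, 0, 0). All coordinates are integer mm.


translate([399, 331, 0]) cube([155, 115, 2491]);


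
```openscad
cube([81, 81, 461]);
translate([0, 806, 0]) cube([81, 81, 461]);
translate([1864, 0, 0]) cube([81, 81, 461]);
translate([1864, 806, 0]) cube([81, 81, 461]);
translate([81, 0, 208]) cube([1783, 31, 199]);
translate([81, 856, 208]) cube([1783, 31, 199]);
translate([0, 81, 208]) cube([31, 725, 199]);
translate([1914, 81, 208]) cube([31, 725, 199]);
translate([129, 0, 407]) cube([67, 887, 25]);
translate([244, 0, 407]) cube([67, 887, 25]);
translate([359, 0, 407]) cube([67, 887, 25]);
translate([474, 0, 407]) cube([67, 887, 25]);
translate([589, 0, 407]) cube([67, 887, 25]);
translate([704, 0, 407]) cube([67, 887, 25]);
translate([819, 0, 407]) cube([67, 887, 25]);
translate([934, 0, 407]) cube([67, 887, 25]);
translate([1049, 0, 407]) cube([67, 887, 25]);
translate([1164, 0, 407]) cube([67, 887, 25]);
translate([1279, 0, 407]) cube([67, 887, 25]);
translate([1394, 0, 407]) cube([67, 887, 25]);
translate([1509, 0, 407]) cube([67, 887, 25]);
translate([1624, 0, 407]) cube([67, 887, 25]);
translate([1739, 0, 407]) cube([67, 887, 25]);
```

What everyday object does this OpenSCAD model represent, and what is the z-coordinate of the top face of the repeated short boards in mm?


A bed frame. The slat-top height is 432 mm.

Four posts, four rails, and a row of slats — a bed frame. Slats sit on the rails at z = 208 + 199 = 407; with slat thickness 25, the top is 432 mm.


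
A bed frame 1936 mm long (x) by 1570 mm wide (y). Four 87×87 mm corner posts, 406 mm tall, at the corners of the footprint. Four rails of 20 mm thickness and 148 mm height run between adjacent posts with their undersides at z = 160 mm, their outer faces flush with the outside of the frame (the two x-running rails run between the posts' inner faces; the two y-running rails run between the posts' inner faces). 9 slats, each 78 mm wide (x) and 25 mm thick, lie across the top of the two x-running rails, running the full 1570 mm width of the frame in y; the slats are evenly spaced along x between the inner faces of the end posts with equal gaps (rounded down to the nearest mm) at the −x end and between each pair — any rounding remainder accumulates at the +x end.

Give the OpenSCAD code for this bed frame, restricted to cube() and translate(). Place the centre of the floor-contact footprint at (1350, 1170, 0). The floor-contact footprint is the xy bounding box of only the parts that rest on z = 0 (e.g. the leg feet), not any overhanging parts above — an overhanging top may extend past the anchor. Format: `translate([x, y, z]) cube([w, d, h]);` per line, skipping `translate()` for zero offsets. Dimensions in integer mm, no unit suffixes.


translate([382, 385, 0]) cube([87, 87, 406]);
translate([382, 1868, 0]) cube([87, 87, 406]);
translate([2231, 385, 0]) cube([87, 87, 406]);
translate([2231, 1868, 0]) cube([87, 87, 406]);
translate([469, 385, 160]) cube([1762, 20, 148]);
translate([469, 1935, 160]) cube([1762, 20, 148]);
translate([382, 472, 160]) cube([20, 1396, 148]);
translate([2298, 472, 160]) cube([20, 1396, 148]);
translate([575, 385, 308]) cube([78, 1570, 25]);
translate([759, 385, 308]) cube([78, 1570, 25]);
translate([943, 385, 308]) cube([78, 1570, 25]);
translate([1127, 385, 308]) cube([78, 1570, 25]);
translate([1311, 385, 308]) cube([78, 1570, 25]);
translate([1495, 385, 308]) cube([78, 1570, 25]);
translate([1679, 385, 308]) cube([78, 1570, 25]);
translate([1863, 385, 308]) cube([78, 1570, 25]);
translate([2047, 385, 308]) cube([78, 1570, 25]);
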